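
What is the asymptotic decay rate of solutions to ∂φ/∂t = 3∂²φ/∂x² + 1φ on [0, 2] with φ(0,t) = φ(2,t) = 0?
Eigenvalues: λₙ = 3n²π²/2² - 1.
First three modes:
  n=1: λ₁ = 3π²/2² - 1 ≈ 6.402
  n=2: λ₂ = 12π²/2² - 1 ≈ 28.609
  n=3: λ₃ = 27π²/2² - 1 ≈ 65.62
Since 3π²/2² ≈ 7.402 > 1, all λₙ > 0.
The n=1 mode decays slowest → dominates as t → ∞.
Asymptotic: φ ~ c₁ sin(πx/2) e^{-λ₁t} with decay rate λ₁ ≈ 6.402.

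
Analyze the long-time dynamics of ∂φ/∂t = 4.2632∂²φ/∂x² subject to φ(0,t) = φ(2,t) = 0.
Long-time behavior: φ → 0. Heat diffuses out through both boundaries.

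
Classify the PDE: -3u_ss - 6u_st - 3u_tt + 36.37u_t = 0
A = -3, B = -6, C = -3. Discriminant B² - 4AC = 0. Since 0 = 0, parabolic.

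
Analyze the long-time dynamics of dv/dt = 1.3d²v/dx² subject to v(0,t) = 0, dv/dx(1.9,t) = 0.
Long-time behavior: v → 0. Heat escapes through the Dirichlet boundary.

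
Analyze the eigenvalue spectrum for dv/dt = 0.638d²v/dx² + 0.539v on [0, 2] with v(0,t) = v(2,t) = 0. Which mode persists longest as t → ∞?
Eigenvalues: λₙ = 0.638n²π²/2² - 0.539.
First three modes:
  n=1: λ₁ = 0.638π²/2² - 0.539 ≈ 1.035
  n=2: λ₂ = 2.552π²/2² - 0.539 ≈ 5.758
  n=3: λ₃ = 5.742π²/2² - 0.539 ≈ 13.629
Since 0.638π²/2² ≈ 1.574 > 0.539, all λₙ > 0.
The n=1 mode decays slowest → dominates as t → ∞.
Asymptotic: v ~ c₁ sin(πx/2) e^{-λ₁t} with decay rate λ₁ ≈ 1.035.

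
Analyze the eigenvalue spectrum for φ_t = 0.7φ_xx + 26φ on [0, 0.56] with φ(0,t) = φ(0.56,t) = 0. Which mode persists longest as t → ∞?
Eigenvalues: λₙ = 0.7n²π²/0.56² - 26.
First three modes:
  n=1: λ₁ = 0.7π²/0.56² - 26 ≈ -3.97
  n=2: λ₂ = 2.8π²/0.56² - 26 ≈ 62.121
  n=3: λ₃ = 6.3π²/0.56² - 26 ≈ 172.273
Since 0.7π²/0.56² ≈ 22.03 < 26, λ₁ < 0.
The n=1 mode grows fastest (−λₙ is largest for n=1) → dominates.
Asymptotic: φ ~ c₁ sin(πx/0.56) e^{3.97t} (exponential growth at rate −λ₁ ≈ 3.97).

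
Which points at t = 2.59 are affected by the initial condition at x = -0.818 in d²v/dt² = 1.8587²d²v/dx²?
Domain of influence: [-5.632033, 3.996033]. Data at x = -0.818 spreads outward at speed 1.8587.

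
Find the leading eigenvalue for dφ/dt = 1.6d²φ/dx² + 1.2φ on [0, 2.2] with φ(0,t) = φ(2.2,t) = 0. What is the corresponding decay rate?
Eigenvalues: λₙ = 1.6n²π²/2.2² - 1.2.
First three modes:
  n=1: λ₁ = 1.6π²/2.2² - 1.2 ≈ 2.063
  n=2: λ₂ = 6.4π²/2.2² - 1.2 ≈ 11.851
  n=3: λ₃ = 14.4π²/2.2² - 1.2 ≈ 28.164
Since 1.6π²/2.2² ≈ 3.263 > 1.2, all λₙ > 0.
The n=1 mode decays slowest → dominates as t → ∞.
Asymptotic: φ ~ c₁ sin(πx/2.2) e^{-λ₁t} with decay rate λ₁ ≈ 2.063.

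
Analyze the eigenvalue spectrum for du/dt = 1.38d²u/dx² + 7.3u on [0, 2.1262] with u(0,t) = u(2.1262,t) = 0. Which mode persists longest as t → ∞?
Eigenvalues: λₙ = 1.38n²π²/2.1262² - 7.3.
First three modes:
  n=1: λ₁ = 1.38π²/2.1262² - 7.3 ≈ -4.287
  n=2: λ₂ = 5.52π²/2.1262² - 7.3 ≈ 4.751
  n=3: λ₃ = 12.42π²/2.1262² - 7.3 ≈ 19.815
Since 1.38π²/2.1262² ≈ 3.013 < 7.3, λ₁ < 0.
The n=1 mode grows fastest (−λₙ is largest for n=1) → dominates.
Asymptotic: u ~ c₁ sin(πx/2.1262) e^{4.287t} (exponential growth at rate −λ₁ ≈ 4.287).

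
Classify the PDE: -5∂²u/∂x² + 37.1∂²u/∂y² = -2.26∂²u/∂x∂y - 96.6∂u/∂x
Rewriting in standard form: -5∂²u/∂x² + 2.26∂²u/∂x∂y + 37.1∂²u/∂y² + 96.6∂u/∂x = 0. A = -5, B = 2.26, C = 37.1. Discriminant B² - 4AC = 747.1076. Since 747.1076 > 0, hyperbolic.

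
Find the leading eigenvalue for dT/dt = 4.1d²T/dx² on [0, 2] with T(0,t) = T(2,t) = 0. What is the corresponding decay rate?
Eigenvalues: λₙ = 4.1n²π²/2².
First three modes:
  n=1: λ₁ = 4.1π²/2² ≈ 10.116
  n=2: λ₂ = 16.4π²/2² ≈ 40.465 (4× faster decay)
  n=3: λ₃ = 36.9π²/2² ≈ 91.047 (9× faster decay)
As t → ∞, higher modes decay exponentially faster. The n=1 mode dominates: T ~ c₁ sin(πx/2) e^{-λ₁t}.
Decay rate: λ₁ = 4.1π²/2² ≈ 10.116.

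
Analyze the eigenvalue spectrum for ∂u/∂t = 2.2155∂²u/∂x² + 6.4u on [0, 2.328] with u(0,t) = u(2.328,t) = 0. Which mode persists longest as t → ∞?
Eigenvalues: λₙ = 2.2155n²π²/2.328² - 6.4.
First three modes:
  n=1: λ₁ = 2.2155π²/2.328² - 6.4 ≈ -2.365
  n=2: λ₂ = 8.862π²/2.328² - 6.4 ≈ 9.739
  n=3: λ₃ = 19.9395π²/2.328² - 6.4 ≈ 29.912
Since 2.2155π²/2.328² ≈ 4.035 < 6.4, λ₁ < 0.
The n=1 mode grows fastest (−λₙ is largest for n=1) → dominates.
Asymptotic: u ~ c₁ sin(πx/2.328) e^{2.365t} (exponential growth at rate −λ₁ ≈ 2.365).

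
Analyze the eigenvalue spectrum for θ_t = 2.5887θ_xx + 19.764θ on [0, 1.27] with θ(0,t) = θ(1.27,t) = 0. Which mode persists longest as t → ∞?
Eigenvalues: λₙ = 2.5887n²π²/1.27² - 19.764.
First three modes:
  n=1: λ₁ = 2.5887π²/1.27² - 19.764 ≈ -3.923
  n=2: λ₂ = 10.3548π²/1.27² - 19.764 ≈ 43.599
  n=3: λ₃ = 23.2983π²/1.27² - 19.764 ≈ 122.802
Since 2.5887π²/1.27² ≈ 15.841 < 19.764, λ₁ < 0.
The n=1 mode grows fastest (−λₙ is largest for n=1) → dominates.
Asymptotic: θ ~ c₁ sin(πx/1.27) e^{3.923t} (exponential growth at rate −λ₁ ≈ 3.923).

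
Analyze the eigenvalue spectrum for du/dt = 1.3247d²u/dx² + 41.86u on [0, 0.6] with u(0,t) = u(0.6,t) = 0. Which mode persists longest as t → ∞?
Eigenvalues: λₙ = 1.3247n²π²/0.6² - 41.86.
First three modes:
  n=1: λ₁ = 1.3247π²/0.6² - 41.86 ≈ -5.543
  n=2: λ₂ = 5.2988π²/0.6² - 41.86 ≈ 103.41
  n=3: λ₃ = 11.9223π²/0.6² - 41.86 ≈ 284.997
Since 1.3247π²/0.6² ≈ 36.317 < 41.86, λ₁ < 0.
The n=1 mode grows fastest (−λₙ is largest for n=1) → dominates.
Asymptotic: u ~ c₁ sin(πx/0.6) e^{5.543t} (exponential growth at rate −λ₁ ≈ 5.543).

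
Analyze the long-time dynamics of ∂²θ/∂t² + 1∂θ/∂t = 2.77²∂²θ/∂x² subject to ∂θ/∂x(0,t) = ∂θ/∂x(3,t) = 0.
Long-time behavior: θ → constant (steady state). Damping (γ=1) dissipates the nonconstant modes; with Neumann BCs the spatial average obeys M''+γM'=0 and tends to a finite limit.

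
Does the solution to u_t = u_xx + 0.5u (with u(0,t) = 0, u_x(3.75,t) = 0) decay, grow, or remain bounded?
u grows unboundedly. Reaction dominates diffusion (r=0.5 > κπ²/(4L²)≈0.18); solution grows exponentially.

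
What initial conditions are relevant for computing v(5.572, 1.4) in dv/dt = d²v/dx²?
The entire real line. The heat equation has infinite propagation speed: any initial disturbance instantly affects all points (though exponentially small far away).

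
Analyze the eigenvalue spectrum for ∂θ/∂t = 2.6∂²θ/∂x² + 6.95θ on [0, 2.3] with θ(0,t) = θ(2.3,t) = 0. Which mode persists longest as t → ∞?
Eigenvalues: λₙ = 2.6n²π²/2.3² - 6.95.
First three modes:
  n=1: λ₁ = 2.6π²/2.3² - 6.95 ≈ -2.099
  n=2: λ₂ = 10.4π²/2.3² - 6.95 ≈ 12.453
  n=3: λ₃ = 23.4π²/2.3² - 6.95 ≈ 36.708
Since 2.6π²/2.3² ≈ 4.851 < 6.95, λ₁ < 0.
The n=1 mode grows fastest (−λₙ is largest for n=1) → dominates.
Asymptotic: θ ~ c₁ sin(πx/2.3) e^{2.099t} (exponential growth at rate −λ₁ ≈ 2.099).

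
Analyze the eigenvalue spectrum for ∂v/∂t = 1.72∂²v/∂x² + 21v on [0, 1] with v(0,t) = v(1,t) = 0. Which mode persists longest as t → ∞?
Eigenvalues: λₙ = 1.72n²π²/1² - 21.
First three modes:
  n=1: λ₁ = 1.72π² - 21 ≈ -4.024
  n=2: λ₂ = 6.88π² - 21 ≈ 46.903
  n=3: λ₃ = 15.48π² - 21 ≈ 131.781
Since 1.72π² ≈ 16.976 < 21, λ₁ < 0.
The n=1 mode grows fastest (−λₙ is largest for n=1) → dominates.
Asymptotic: v ~ c₁ sin(πx/1) e^{4.024t} (exponential growth at rate −λ₁ ≈ 4.024).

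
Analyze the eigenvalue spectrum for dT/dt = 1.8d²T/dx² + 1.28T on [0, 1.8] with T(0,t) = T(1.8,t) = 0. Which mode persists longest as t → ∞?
Eigenvalues: λₙ = 1.8n²π²/1.8² - 1.28.
First three modes:
  n=1: λ₁ = 1.8π²/1.8² - 1.28 ≈ 4.203
  n=2: λ₂ = 7.2π²/1.8² - 1.28 ≈ 20.652
  n=3: λ₃ = 16.2π²/1.8² - 1.28 ≈ 48.068
Since 1.8π²/1.8² ≈ 5.483 > 1.28, all λₙ > 0.
The n=1 mode decays slowest → dominates as t → ∞.
Asymptotic: T ~ c₁ sin(πx/1.8) e^{-λ₁t} with decay rate λ₁ ≈ 4.203.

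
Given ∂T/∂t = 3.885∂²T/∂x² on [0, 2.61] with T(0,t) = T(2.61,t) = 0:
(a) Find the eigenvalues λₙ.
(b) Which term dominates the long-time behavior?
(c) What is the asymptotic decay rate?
Eigenvalues: λₙ = 3.885n²π²/2.61².
First three modes:
  n=1: λ₁ = 3.885π²/2.61² ≈ 5.629
  n=2: λ₂ = 15.54π²/2.61² ≈ 22.515 (4× faster decay)
  n=3: λ₃ = 34.965π²/2.61² ≈ 50.658 (9× faster decay)
As t → ∞, higher modes decay exponentially faster. The n=1 mode dominates: T ~ c₁ sin(πx/2.61) e^{-λ₁t}.
Decay rate: λ₁ = 3.885π²/2.61² ≈ 5.629.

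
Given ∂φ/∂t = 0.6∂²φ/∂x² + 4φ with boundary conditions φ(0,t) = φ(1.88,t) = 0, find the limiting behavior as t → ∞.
φ grows unboundedly. Reaction dominates diffusion (r=4 > κπ²/L²≈1.68); solution grows exponentially.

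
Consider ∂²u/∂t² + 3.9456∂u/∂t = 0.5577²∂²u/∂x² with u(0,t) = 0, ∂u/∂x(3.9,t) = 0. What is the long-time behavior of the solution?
As t → ∞, u → 0. Damping (γ=3.9456) dissipates energy; oscillations decay exponentially.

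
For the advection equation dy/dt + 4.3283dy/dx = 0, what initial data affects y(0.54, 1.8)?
A single point: x = -7.25094. The characteristic through (0.54, 1.8) is x - 4.3283t = const, so x = 0.54 - 4.3283·1.8 = -7.25094.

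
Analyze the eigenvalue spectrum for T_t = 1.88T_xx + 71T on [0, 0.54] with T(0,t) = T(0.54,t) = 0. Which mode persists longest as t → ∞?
Eigenvalues: λₙ = 1.88n²π²/0.54² - 71.
First three modes:
  n=1: λ₁ = 1.88π²/0.54² - 71 ≈ -7.369
  n=2: λ₂ = 7.52π²/0.54² - 71 ≈ 183.525
  n=3: λ₃ = 16.92π²/0.54² - 71 ≈ 501.681
Since 1.88π²/0.54² ≈ 63.631 < 71, λ₁ < 0.
The n=1 mode grows fastest (−λₙ is largest for n=1) → dominates.
Asymptotic: T ~ c₁ sin(πx/0.54) e^{7.369t} (exponential growth at rate −λ₁ ≈ 7.369).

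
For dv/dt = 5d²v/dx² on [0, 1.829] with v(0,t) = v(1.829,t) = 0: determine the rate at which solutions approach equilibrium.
Eigenvalues: λₙ = 5n²π²/1.829².
First three modes:
  n=1: λ₁ = 5π²/1.829² ≈ 14.752
  n=2: λ₂ = 20π²/1.829² ≈ 59.007 (4× faster decay)
  n=3: λ₃ = 45π²/1.829² ≈ 132.765 (9× faster decay)
As t → ∞, higher modes decay exponentially faster. The n=1 mode dominates: v ~ c₁ sin(πx/1.829) e^{-λ₁t}.
Decay rate: λ₁ = 5π²/1.829² ≈ 14.752.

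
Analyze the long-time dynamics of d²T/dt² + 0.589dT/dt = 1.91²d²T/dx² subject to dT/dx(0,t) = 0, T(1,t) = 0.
Long-time behavior: T → 0. Damping (γ=0.589) dissipates energy; oscillations decay exponentially.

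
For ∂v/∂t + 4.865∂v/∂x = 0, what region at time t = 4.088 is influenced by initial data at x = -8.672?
At x = 11.21612. The characteristic carries data from (-8.672, 0) to (11.21612, 4.088).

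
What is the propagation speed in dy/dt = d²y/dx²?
Infinite. The heat equation is parabolic, not hyperbolic, so disturbances propagate instantly.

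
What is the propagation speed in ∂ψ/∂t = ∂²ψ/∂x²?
Infinite. The heat equation is parabolic, not hyperbolic, so disturbances propagate instantly.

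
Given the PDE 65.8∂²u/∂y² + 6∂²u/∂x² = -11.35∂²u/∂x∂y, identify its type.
Rewriting in standard form: 6∂²u/∂x² + 11.35∂²u/∂x∂y + 65.8∂²u/∂y² = 0. The second-order coefficients are A = 6, B = 11.35, C = 65.8. Since B² - 4AC = -1450.3775 < 0, this is an elliptic PDE.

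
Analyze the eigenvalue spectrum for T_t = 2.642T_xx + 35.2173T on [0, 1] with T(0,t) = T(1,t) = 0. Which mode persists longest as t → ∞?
Eigenvalues: λₙ = 2.642n²π²/1² - 35.2173.
First three modes:
  n=1: λ₁ = 2.642π² - 35.2173 ≈ -9.142
  n=2: λ₂ = 10.568π² - 35.2173 ≈ 69.085
  n=3: λ₃ = 23.778π² - 35.2173 ≈ 199.462
Since 2.642π² ≈ 26.075 < 35.2173, λ₁ < 0.
The n=1 mode grows fastest (−λₙ is largest for n=1) → dominates.
Asymptotic: T ~ c₁ sin(πx/1) e^{9.142t} (exponential growth at rate −λ₁ ≈ 9.142).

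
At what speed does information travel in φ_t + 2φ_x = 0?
Speed = 2. Information travels along x - 2t = const (rightward).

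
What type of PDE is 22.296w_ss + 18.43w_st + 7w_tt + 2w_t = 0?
With A = 22.296, B = 18.43, C = 7, the discriminant is -284.6231. This is an elliptic PDE.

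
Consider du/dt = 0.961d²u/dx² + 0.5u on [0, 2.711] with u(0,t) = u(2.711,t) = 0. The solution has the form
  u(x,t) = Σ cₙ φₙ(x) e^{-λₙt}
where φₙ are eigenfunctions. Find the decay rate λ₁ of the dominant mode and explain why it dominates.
Eigenvalues: λₙ = 0.961n²π²/2.711² - 0.5.
First three modes:
  n=1: λ₁ = 0.961π²/2.711² - 0.5 ≈ 0.791
  n=2: λ₂ = 3.844π²/2.711² - 0.5 ≈ 4.662
  n=3: λ₃ = 8.649π²/2.711² - 0.5 ≈ 11.115
Since 0.961π²/2.711² ≈ 1.291 > 0.5, all λₙ > 0.
The n=1 mode decays slowest → dominates as t → ∞.
Asymptotic: u ~ c₁ sin(πx/2.711) e^{-λ₁t} with decay rate λ₁ ≈ 0.791.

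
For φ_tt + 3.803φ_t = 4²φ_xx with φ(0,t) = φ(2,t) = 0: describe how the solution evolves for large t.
φ → 0. Damping (γ=3.803) dissipates energy; oscillations decay exponentially.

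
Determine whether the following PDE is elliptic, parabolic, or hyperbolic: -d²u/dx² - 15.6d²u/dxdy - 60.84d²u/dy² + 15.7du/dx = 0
Coefficients: A = -1, B = -15.6, C = -60.84. B² - 4AC = 0, which is zero, so the equation is parabolic.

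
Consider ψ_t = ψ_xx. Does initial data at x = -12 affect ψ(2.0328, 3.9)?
Yes, for any finite x. The heat equation has infinite propagation speed, so all initial data affects all points at any t > 0.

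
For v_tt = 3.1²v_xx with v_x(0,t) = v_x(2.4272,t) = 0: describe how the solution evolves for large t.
v oscillates about a mean that drifts linearly in t (generically unbounded; no decay). There is no damping, so the nonconstant modes persist as standing waves (energy conserved, no decay). But with Neumann conditions at both ends the constant mode has eigenvalue 0: the spatial mean M(t) of v satisfies M'' = 0, so M(t) = M(0) + M'(0)·t. Unless the initial velocity has zero mean (∫v_t(x,0)dx = 0), the solution grows linearly in t (unbounded, though not exponentially); if it does have zero mean, the solution stays bounded and simply oscillates.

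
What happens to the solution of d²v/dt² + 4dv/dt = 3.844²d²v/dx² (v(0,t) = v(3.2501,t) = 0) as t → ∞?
v → 0. Damping (γ=4) dissipates energy; oscillations decay exponentially.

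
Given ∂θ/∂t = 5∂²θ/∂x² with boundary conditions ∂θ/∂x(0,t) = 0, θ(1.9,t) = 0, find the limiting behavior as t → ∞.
θ → 0. Heat escapes through the Dirichlet boundary.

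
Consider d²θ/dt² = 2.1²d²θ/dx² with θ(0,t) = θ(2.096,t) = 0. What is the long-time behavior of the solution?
As t → ∞, θ oscillates (no decay). Energy is conserved; the solution oscillates indefinitely as standing waves.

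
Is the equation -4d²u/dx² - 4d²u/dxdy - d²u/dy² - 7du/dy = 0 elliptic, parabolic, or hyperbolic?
Computing B² - 4AC with A = -4, B = -4, C = -1: discriminant = 0 (zero). Answer: parabolic.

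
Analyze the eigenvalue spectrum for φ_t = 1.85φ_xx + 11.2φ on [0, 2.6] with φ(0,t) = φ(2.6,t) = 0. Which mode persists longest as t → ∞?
Eigenvalues: λₙ = 1.85n²π²/2.6² - 11.2.
First three modes:
  n=1: λ₁ = 1.85π²/2.6² - 11.2 ≈ -8.499
  n=2: λ₂ = 7.4π²/2.6² - 11.2 ≈ -0.396
  n=3: λ₃ = 16.65π²/2.6² - 11.2 ≈ 13.109
Since 1.85π²/2.6² ≈ 2.701 < 11.2, λ₁ < 0.
The n=1 mode grows fastest (−λₙ is largest for n=1) → dominates.
Asymptotic: φ ~ c₁ sin(πx/2.6) e^{8.499t} (exponential growth at rate −λ₁ ≈ 8.499).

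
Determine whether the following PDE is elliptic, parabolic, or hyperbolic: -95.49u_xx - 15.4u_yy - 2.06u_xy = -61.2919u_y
Rewriting in standard form: -95.49u_xx - 2.06u_xy - 15.4u_yy + 61.2919u_y = 0. Coefficients: A = -95.49, B = -2.06, C = -15.4. B² - 4AC = -5877.9404, which is negative, so the equation is elliptic.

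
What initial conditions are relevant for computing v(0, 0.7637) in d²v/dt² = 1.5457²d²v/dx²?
Domain of dependence: [-1.18045109, 1.18045109]. Signals travel at speed 1.5457, so data within |x - 0| ≤ 1.5457·0.7637 = 1.18045109 can reach the point.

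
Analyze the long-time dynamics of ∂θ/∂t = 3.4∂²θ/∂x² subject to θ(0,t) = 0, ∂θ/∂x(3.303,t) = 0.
Long-time behavior: θ → 0. Heat escapes through the Dirichlet boundary.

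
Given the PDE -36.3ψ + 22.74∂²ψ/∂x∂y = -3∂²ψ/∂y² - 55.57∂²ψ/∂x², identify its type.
Rewriting in standard form: 55.57∂²ψ/∂x² + 22.74∂²ψ/∂x∂y + 3∂²ψ/∂y² - 36.3ψ = 0. The second-order coefficients are A = 55.57, B = 22.74, C = 3. Since B² - 4AC = -149.7324 < 0, this is an elliptic PDE.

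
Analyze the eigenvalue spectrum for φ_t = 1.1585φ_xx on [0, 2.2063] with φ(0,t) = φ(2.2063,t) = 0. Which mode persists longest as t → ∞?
Eigenvalues: λₙ = 1.1585n²π²/2.2063².
First three modes:
  n=1: λ₁ = 1.1585π²/2.2063² ≈ 2.349
  n=2: λ₂ = 4.634π²/2.2063² ≈ 9.396 (4× faster decay)
  n=3: λ₃ = 10.4265π²/2.2063² ≈ 21.14 (9× faster decay)
As t → ∞, higher modes decay exponentially faster. The n=1 mode dominates: φ ~ c₁ sin(πx/2.2063) e^{-λ₁t}.
Decay rate: λ₁ = 1.1585π²/2.2063² ≈ 2.349.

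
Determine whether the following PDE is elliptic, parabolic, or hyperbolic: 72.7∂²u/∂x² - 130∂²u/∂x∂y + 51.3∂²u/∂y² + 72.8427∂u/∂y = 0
Coefficients: A = 72.7, B = -130, C = 51.3. B² - 4AC = 1981.96, which is positive, so the equation is hyperbolic.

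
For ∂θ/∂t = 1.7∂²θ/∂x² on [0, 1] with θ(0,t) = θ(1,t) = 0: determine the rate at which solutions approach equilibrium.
Eigenvalues: λₙ = 1.7n²π².
First three modes:
  n=1: λ₁ = 1.7π² ≈ 16.778
  n=2: λ₂ = 6.8π² ≈ 67.113 (4× faster decay)
  n=3: λ₃ = 15.3π² ≈ 151.005 (9× faster decay)
As t → ∞, higher modes decay exponentially faster. The n=1 mode dominates: θ ~ c₁ sin(πx) e^{-λ₁t}.
Decay rate: λ₁ = 1.7π² ≈ 16.778.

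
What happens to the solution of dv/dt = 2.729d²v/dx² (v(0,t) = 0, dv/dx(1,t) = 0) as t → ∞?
v → 0. Heat escapes through the Dirichlet boundary.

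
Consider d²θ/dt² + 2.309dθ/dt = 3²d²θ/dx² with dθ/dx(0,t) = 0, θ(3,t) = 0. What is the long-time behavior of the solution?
As t → ∞, θ → 0. Damping (γ=2.309) dissipates energy; oscillations decay exponentially.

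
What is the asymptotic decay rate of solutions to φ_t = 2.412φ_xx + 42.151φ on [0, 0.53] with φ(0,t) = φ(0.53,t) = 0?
Eigenvalues: λₙ = 2.412n²π²/0.53² - 42.151.
First three modes:
  n=1: λ₁ = 2.412π²/0.53² - 42.151 ≈ 42.596
  n=2: λ₂ = 9.648π²/0.53² - 42.151 ≈ 296.838
  n=3: λ₃ = 21.708π²/0.53² - 42.151 ≈ 720.574
Since 2.412π²/0.53² ≈ 84.747 > 42.151, all λₙ > 0.
The n=1 mode decays slowest → dominates as t → ∞.
Asymptotic: φ ~ c₁ sin(πx/0.53) e^{-λ₁t} with decay rate λ₁ ≈ 42.596.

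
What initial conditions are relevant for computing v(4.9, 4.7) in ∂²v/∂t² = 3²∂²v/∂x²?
Domain of dependence: [-9.2, 19]. Signals travel at speed 3, so data within |x - 4.9| ≤ 3·4.7 = 14.1 can reach the point.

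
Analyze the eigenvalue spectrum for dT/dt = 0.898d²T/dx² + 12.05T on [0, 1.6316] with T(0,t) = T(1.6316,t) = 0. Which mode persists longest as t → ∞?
Eigenvalues: λₙ = 0.898n²π²/1.6316² - 12.05.
First three modes:
  n=1: λ₁ = 0.898π²/1.6316² - 12.05 ≈ -8.721
  n=2: λ₂ = 3.592π²/1.6316² - 12.05 ≈ 1.267
  n=3: λ₃ = 8.082π²/1.6316² - 12.05 ≈ 17.913
Since 0.898π²/1.6316² ≈ 3.329 < 12.05, λ₁ < 0.
The n=1 mode grows fastest (−λₙ is largest for n=1) → dominates.
Asymptotic: T ~ c₁ sin(πx/1.6316) e^{8.721t} (exponential growth at rate −λ₁ ≈ 8.721).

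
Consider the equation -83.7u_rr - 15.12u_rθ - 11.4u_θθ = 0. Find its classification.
Elliptic. (A = -83.7, B = -15.12, C = -11.4 gives B² - 4AC = -3588.1056.)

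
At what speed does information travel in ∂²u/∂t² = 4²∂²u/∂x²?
Speed = 4. Information travels along characteristics x = x₀ ± 4t.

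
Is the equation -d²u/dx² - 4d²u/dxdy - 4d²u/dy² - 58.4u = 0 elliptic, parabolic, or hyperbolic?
Computing B² - 4AC with A = -1, B = -4, C = -4: discriminant = 0 (zero). Answer: parabolic.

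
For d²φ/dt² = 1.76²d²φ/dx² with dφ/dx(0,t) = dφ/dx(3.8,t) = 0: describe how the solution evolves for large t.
φ oscillates about a mean that drifts linearly in t (generically unbounded; no decay). There is no damping, so the nonconstant modes persist as standing waves (energy conserved, no decay). But with Neumann conditions at both ends the constant mode has eigenvalue 0: the spatial mean M(t) of φ satisfies M'' = 0, so M(t) = M(0) + M'(0)·t. Unless the initial velocity has zero mean (∫φ_t(x,0)dx = 0), the solution grows linearly in t (unbounded, though not exponentially); if it does have zero mean, the solution stays bounded and simply oscillates.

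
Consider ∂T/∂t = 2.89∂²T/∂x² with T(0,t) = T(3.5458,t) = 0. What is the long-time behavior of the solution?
As t → ∞, T → 0. Heat diffuses out through both boundaries.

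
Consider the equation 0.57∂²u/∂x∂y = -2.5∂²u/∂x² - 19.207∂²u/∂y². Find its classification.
Rewriting in standard form: 2.5∂²u/∂x² + 0.57∂²u/∂x∂y + 19.207∂²u/∂y² = 0. Elliptic. (A = 2.5, B = 0.57, C = 19.207 gives B² - 4AC = -191.7451.)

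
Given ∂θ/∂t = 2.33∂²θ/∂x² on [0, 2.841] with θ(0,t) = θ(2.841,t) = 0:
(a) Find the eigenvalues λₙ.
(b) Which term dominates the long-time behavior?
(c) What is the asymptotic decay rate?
Eigenvalues: λₙ = 2.33n²π²/2.841².
First three modes:
  n=1: λ₁ = 2.33π²/2.841² ≈ 2.849
  n=2: λ₂ = 9.32π²/2.841² ≈ 11.397 (4× faster decay)
  n=3: λ₃ = 20.97π²/2.841² ≈ 25.642 (9× faster decay)
As t → ∞, higher modes decay exponentially faster. The n=1 mode dominates: θ ~ c₁ sin(πx/2.841) e^{-λ₁t}.
Decay rate: λ₁ = 2.33π²/2.841² ≈ 2.849.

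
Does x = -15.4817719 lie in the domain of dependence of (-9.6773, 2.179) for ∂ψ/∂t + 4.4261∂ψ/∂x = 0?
No. Only data at x = -19.3217719 affects (-9.6773, 2.179). Advection has one-way propagation along characteristics.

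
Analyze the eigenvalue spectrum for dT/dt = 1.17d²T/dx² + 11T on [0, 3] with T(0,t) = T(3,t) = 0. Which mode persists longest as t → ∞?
Eigenvalues: λₙ = 1.17n²π²/3² - 11.
First three modes:
  n=1: λ₁ = 1.17π²/3² - 11 ≈ -9.717
  n=2: λ₂ = 4.68π²/3² - 11 ≈ -5.868
  n=3: λ₃ = 10.53π²/3² - 11 ≈ 0.547
Since 1.17π²/3² ≈ 1.283 < 11, λ₁ < 0.
The n=1 mode grows fastest (−λₙ is largest for n=1) → dominates.
Asymptotic: T ~ c₁ sin(πx/3) e^{9.717t} (exponential growth at rate −λ₁ ≈ 9.717).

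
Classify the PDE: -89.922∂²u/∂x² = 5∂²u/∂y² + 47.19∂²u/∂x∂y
Rewriting in standard form: -89.922∂²u/∂x² - 47.19∂²u/∂x∂y - 5∂²u/∂y² = 0. A = -89.922, B = -47.19, C = -5. Discriminant B² - 4AC = 428.4561. Since 428.4561 > 0, hyperbolic.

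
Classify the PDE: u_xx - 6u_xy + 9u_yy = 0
A = 1, B = -6, C = 9. Discriminant B² - 4AC = 0. Since 0 = 0, parabolic.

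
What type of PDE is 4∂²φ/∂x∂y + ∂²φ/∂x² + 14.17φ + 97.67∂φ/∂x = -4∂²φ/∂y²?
Rewriting in standard form: ∂²φ/∂x² + 4∂²φ/∂x∂y + 4∂²φ/∂y² + 97.67∂φ/∂x + 14.17φ = 0. With A = 1, B = 4, C = 4, the discriminant is 0. This is a parabolic PDE.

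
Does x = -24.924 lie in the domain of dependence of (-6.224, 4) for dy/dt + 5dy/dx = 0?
No. Only data at x = -26.224 affects (-6.224, 4). Advection has one-way propagation along characteristics.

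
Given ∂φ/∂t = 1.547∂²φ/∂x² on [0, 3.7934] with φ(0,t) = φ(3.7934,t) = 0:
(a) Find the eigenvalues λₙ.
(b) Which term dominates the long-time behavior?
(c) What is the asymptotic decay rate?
Eigenvalues: λₙ = 1.547n²π²/3.7934².
First three modes:
  n=1: λ₁ = 1.547π²/3.7934² ≈ 1.061
  n=2: λ₂ = 6.188π²/3.7934² ≈ 4.244 (4× faster decay)
  n=3: λ₃ = 13.923π²/3.7934² ≈ 9.549 (9× faster decay)
As t → ∞, higher modes decay exponentially faster. The n=1 mode dominates: φ ~ c₁ sin(πx/3.7934) e^{-λ₁t}.
Decay rate: λ₁ = 1.547π²/3.7934² ≈ 1.061.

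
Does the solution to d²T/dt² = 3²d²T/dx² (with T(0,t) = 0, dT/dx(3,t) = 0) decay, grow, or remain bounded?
T oscillates (no decay). Energy is conserved; the solution oscillates indefinitely as standing waves.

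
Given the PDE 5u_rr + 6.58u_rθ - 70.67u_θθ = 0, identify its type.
The second-order coefficients are A = 5, B = 6.58, C = -70.67. Since B² - 4AC = 1456.6964 > 0, this is a hyperbolic PDE.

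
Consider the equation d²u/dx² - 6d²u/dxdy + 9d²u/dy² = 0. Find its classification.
Parabolic. (A = 1, B = -6, C = 9 gives B² - 4AC = 0.)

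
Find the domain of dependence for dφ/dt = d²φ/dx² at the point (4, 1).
The entire real line. The heat equation has infinite propagation speed: any initial disturbance instantly affects all points (though exponentially small far away).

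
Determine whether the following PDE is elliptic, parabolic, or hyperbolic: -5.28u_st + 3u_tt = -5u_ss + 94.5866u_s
Rewriting in standard form: 5u_ss - 5.28u_st + 3u_tt - 94.5866u_s = 0. Coefficients: A = 5, B = -5.28, C = 3. B² - 4AC = -32.1216, which is negative, so the equation is elliptic.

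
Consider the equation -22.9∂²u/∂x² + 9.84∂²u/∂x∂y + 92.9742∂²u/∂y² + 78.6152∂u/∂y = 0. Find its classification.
Hyperbolic. (A = -22.9, B = 9.84, C = 92.9742 gives B² - 4AC = 8613.26232.)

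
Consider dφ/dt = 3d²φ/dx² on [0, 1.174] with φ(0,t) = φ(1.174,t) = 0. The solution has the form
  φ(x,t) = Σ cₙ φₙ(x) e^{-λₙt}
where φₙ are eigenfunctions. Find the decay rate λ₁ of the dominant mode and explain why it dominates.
Eigenvalues: λₙ = 3n²π²/1.174².
First three modes:
  n=1: λ₁ = 3π²/1.174² ≈ 21.482
  n=2: λ₂ = 12π²/1.174² ≈ 85.93 (4× faster decay)
  n=3: λ₃ = 27π²/1.174² ≈ 193.342 (9× faster decay)
As t → ∞, higher modes decay exponentially faster. The n=1 mode dominates: φ ~ c₁ sin(πx/1.174) e^{-λ₁t}.
Decay rate: λ₁ = 3π²/1.174² ≈ 21.482.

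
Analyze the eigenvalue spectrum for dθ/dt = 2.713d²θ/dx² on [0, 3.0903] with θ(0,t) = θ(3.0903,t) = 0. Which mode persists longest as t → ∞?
Eigenvalues: λₙ = 2.713n²π²/3.0903².
First three modes:
  n=1: λ₁ = 2.713π²/3.0903² ≈ 2.804
  n=2: λ₂ = 10.852π²/3.0903² ≈ 11.215 (4× faster decay)
  n=3: λ₃ = 24.417π²/3.0903² ≈ 25.234 (9× faster decay)
As t → ∞, higher modes decay exponentially faster. The n=1 mode dominates: θ ~ c₁ sin(πx/3.0903) e^{-λ₁t}.
Decay rate: λ₁ = 2.713π²/3.0903² ≈ 2.804.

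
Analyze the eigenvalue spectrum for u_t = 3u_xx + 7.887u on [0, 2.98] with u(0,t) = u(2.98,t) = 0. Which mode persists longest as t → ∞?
Eigenvalues: λₙ = 3n²π²/2.98² - 7.887.
First three modes:
  n=1: λ₁ = 3π²/2.98² - 7.887 ≈ -4.553
  n=2: λ₂ = 12π²/2.98² - 7.887 ≈ 5.45
  n=3: λ₃ = 27π²/2.98² - 7.887 ≈ 22.121
Since 3π²/2.98² ≈ 3.334 < 7.887, λ₁ < 0.
The n=1 mode grows fastest (−λₙ is largest for n=1) → dominates.
Asymptotic: u ~ c₁ sin(πx/2.98) e^{4.553t} (exponential growth at rate −λ₁ ≈ 4.553).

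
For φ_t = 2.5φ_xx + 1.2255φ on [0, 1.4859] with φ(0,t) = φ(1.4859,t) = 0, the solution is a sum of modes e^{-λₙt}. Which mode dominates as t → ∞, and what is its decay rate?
Eigenvalues: λₙ = 2.5n²π²/1.4859² - 1.2255.
First three modes:
  n=1: λ₁ = 2.5π²/1.4859² - 1.2255 ≈ 9.95
  n=2: λ₂ = 10π²/1.4859² - 1.2255 ≈ 43.476
  n=3: λ₃ = 22.5π²/1.4859² - 1.2255 ≈ 99.353
Since 2.5π²/1.4859² ≈ 11.175 > 1.2255, all λₙ > 0.
The n=1 mode decays slowest → dominates as t → ∞.
Asymptotic: φ ~ c₁ sin(πx/1.4859) e^{-λ₁t} with decay rate λ₁ ≈ 9.95.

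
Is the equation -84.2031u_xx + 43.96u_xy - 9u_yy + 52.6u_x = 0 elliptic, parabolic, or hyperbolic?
Computing B² - 4AC with A = -84.2031, B = 43.96, C = -9: discriminant = -1098.83 (negative). Answer: elliptic.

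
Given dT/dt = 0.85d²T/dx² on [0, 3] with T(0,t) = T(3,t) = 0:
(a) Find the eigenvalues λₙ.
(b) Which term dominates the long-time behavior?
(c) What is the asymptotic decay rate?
Eigenvalues: λₙ = 0.85n²π²/3².
First three modes:
  n=1: λ₁ = 0.85π²/3² ≈ 0.932
  n=2: λ₂ = 3.4π²/3² ≈ 3.729 (4× faster decay)
  n=3: λ₃ = 7.65π²/3² ≈ 8.389 (9× faster decay)
As t → ∞, higher modes decay exponentially faster. The n=1 mode dominates: T ~ c₁ sin(πx/3) e^{-λ₁t}.
Decay rate: λ₁ = 0.85π²/3² ≈ 0.932.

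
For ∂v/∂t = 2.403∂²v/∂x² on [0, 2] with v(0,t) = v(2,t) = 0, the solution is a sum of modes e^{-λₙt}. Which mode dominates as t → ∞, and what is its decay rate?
Eigenvalues: λₙ = 2.403n²π²/2².
First three modes:
  n=1: λ₁ = 2.403π²/2² ≈ 5.929
  n=2: λ₂ = 9.612π²/2² ≈ 23.717 (4× faster decay)
  n=3: λ₃ = 21.627π²/2² ≈ 53.362 (9× faster decay)
As t → ∞, higher modes decay exponentially faster. The n=1 mode dominates: v ~ c₁ sin(πx/2) e^{-λ₁t}.
Decay rate: λ₁ = 2.403π²/2² ≈ 5.929.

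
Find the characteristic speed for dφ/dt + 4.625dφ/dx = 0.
Speed = 4.625. Information travels along x - 4.625t = const (rightward).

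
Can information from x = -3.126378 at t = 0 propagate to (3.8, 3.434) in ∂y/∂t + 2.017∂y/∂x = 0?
Yes. The characteristic through (3.8, 3.434) passes through x = -3.126378.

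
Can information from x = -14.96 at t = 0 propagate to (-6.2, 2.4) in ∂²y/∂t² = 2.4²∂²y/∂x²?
No. The domain of dependence is [-11.96, -0.44], and -14.96 is outside this interval.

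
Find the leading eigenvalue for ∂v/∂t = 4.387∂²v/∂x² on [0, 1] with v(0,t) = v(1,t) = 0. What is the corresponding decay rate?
Eigenvalues: λₙ = 4.387n²π².
First three modes:
  n=1: λ₁ = 4.387π² ≈ 43.298
  n=2: λ₂ = 17.548π² ≈ 173.192 (4× faster decay)
  n=3: λ₃ = 39.483π² ≈ 389.682 (9× faster decay)
As t → ∞, higher modes decay exponentially faster. The n=1 mode dominates: v ~ c₁ sin(πx) e^{-λ₁t}.
Decay rate: λ₁ = 4.387π² ≈ 43.298.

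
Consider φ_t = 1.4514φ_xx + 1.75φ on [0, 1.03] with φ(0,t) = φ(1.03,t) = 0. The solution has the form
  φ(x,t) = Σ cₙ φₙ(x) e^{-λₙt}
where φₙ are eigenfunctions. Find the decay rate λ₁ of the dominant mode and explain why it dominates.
Eigenvalues: λₙ = 1.4514n²π²/1.03² - 1.75.
First three modes:
  n=1: λ₁ = 1.4514π²/1.03² - 1.75 ≈ 11.752
  n=2: λ₂ = 5.8056π²/1.03² - 1.75 ≈ 52.26
  n=3: λ₃ = 13.0626π²/1.03² - 1.75 ≈ 119.772
Since 1.4514π²/1.03² ≈ 13.502 > 1.75, all λₙ > 0.
The n=1 mode decays slowest → dominates as t → ∞.
Asymptotic: φ ~ c₁ sin(πx/1.03) e^{-λ₁t} with decay rate λ₁ ≈ 11.752.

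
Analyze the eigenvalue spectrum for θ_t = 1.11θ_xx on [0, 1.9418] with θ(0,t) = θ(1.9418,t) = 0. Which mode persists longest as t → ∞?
Eigenvalues: λₙ = 1.11n²π²/1.9418².
First three modes:
  n=1: λ₁ = 1.11π²/1.9418² ≈ 2.905
  n=2: λ₂ = 4.44π²/1.9418² ≈ 11.622 (4× faster decay)
  n=3: λ₃ = 9.99π²/1.9418² ≈ 26.149 (9× faster decay)
As t → ∞, higher modes decay exponentially faster. The n=1 mode dominates: θ ~ c₁ sin(πx/1.9418) e^{-λ₁t}.
Decay rate: λ₁ = 1.11π²/1.9418² ≈ 2.905.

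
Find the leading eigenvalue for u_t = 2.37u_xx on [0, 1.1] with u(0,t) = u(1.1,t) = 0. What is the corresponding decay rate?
Eigenvalues: λₙ = 2.37n²π²/1.1².
First three modes:
  n=1: λ₁ = 2.37π²/1.1² ≈ 19.331
  n=2: λ₂ = 9.48π²/1.1² ≈ 77.325 (4× faster decay)
  n=3: λ₃ = 21.33π²/1.1² ≈ 173.982 (9× faster decay)
As t → ∞, higher modes decay exponentially faster. The n=1 mode dominates: u ~ c₁ sin(πx/1.1) e^{-λ₁t}.
Decay rate: λ₁ = 2.37π²/1.1² ≈ 19.331.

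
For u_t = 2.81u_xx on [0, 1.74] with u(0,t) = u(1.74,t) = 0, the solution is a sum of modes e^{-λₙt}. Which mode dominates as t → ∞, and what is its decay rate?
Eigenvalues: λₙ = 2.81n²π²/1.74².
First three modes:
  n=1: λ₁ = 2.81π²/1.74² ≈ 9.16
  n=2: λ₂ = 11.24π²/1.74² ≈ 36.641 (4× faster decay)
  n=3: λ₃ = 25.29π²/1.74² ≈ 82.442 (9× faster decay)
As t → ∞, higher modes decay exponentially faster. The n=1 mode dominates: u ~ c₁ sin(πx/1.74) e^{-λ₁t}.
Decay rate: λ₁ = 2.81π²/1.74² ≈ 9.16.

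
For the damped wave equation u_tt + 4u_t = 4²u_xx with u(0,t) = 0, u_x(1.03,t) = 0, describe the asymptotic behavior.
u → 0. Damping (γ=4) dissipates energy; oscillations decay exponentially.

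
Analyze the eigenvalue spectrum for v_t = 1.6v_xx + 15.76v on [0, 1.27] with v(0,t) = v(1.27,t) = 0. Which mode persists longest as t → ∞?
Eigenvalues: λₙ = 1.6n²π²/1.27² - 15.76.
First three modes:
  n=1: λ₁ = 1.6π²/1.27² - 15.76 ≈ -5.969
  n=2: λ₂ = 6.4π²/1.27² - 15.76 ≈ 23.403
  n=3: λ₃ = 14.4π²/1.27² - 15.76 ≈ 72.356
Since 1.6π²/1.27² ≈ 9.791 < 15.76, λ₁ < 0.
The n=1 mode grows fastest (−λₙ is largest for n=1) → dominates.
Asymptotic: v ~ c₁ sin(πx/1.27) e^{5.969t} (exponential growth at rate −λ₁ ≈ 5.969).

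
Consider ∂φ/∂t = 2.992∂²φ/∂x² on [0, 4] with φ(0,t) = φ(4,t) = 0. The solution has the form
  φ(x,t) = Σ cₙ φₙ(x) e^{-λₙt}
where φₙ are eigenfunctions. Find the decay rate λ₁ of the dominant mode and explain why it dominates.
Eigenvalues: λₙ = 2.992n²π²/4².
First three modes:
  n=1: λ₁ = 2.992π²/4² ≈ 1.846
  n=2: λ₂ = 11.968π²/4² ≈ 7.382 (4× faster decay)
  n=3: λ₃ = 26.928π²/4² ≈ 16.611 (9× faster decay)
As t → ∞, higher modes decay exponentially faster. The n=1 mode dominates: φ ~ c₁ sin(πx/4) e^{-λ₁t}.
Decay rate: λ₁ = 2.992π²/4² ≈ 1.846.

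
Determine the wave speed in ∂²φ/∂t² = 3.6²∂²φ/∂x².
Speed = 3.6. Information travels along characteristics x = x₀ ± 3.6t.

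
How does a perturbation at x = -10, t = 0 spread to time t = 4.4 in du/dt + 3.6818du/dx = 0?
At x = 6.19992. The characteristic carries data from (-10, 0) to (6.19992, 4.4).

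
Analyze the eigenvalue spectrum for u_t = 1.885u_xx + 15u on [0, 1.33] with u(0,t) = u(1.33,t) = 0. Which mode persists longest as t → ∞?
Eigenvalues: λₙ = 1.885n²π²/1.33² - 15.
First three modes:
  n=1: λ₁ = 1.885π²/1.33² - 15 ≈ -4.483
  n=2: λ₂ = 7.54π²/1.33² - 15 ≈ 27.07
  n=3: λ₃ = 16.965π²/1.33² - 15 ≈ 79.656
Since 1.885π²/1.33² ≈ 10.517 < 15, λ₁ < 0.
The n=1 mode grows fastest (−λₙ is largest for n=1) → dominates.
Asymptotic: u ~ c₁ sin(πx/1.33) e^{4.483t} (exponential growth at rate −λ₁ ≈ 4.483).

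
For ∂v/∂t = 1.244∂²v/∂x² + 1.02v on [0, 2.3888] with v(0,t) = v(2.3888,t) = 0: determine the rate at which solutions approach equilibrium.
Eigenvalues: λₙ = 1.244n²π²/2.3888² - 1.02.
First three modes:
  n=1: λ₁ = 1.244π²/2.3888² - 1.02 ≈ 1.132
  n=2: λ₂ = 4.976π²/2.3888² - 1.02 ≈ 7.586
  n=3: λ₃ = 11.196π²/2.3888² - 1.02 ≈ 18.344
Since 1.244π²/2.3888² ≈ 2.152 > 1.02, all λₙ > 0.
The n=1 mode decays slowest → dominates as t → ∞.
Asymptotic: v ~ c₁ sin(πx/2.3888) e^{-λ₁t} with decay rate λ₁ ≈ 1.132.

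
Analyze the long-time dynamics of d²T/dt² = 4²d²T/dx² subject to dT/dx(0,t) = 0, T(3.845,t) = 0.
Long-time behavior: T oscillates (no decay). Energy is conserved; the solution oscillates indefinitely as standing waves.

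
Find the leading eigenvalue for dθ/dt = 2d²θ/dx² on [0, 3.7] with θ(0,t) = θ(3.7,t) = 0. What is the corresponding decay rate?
Eigenvalues: λₙ = 2n²π²/3.7².
First three modes:
  n=1: λ₁ = 2π²/3.7² ≈ 1.442
  n=2: λ₂ = 8π²/3.7² ≈ 5.767 (4× faster decay)
  n=3: λ₃ = 18π²/3.7² ≈ 12.977 (9× faster decay)
As t → ∞, higher modes decay exponentially faster. The n=1 mode dominates: θ ~ c₁ sin(πx/3.7) e^{-λ₁t}.
Decay rate: λ₁ = 2π²/3.7² ≈ 1.442.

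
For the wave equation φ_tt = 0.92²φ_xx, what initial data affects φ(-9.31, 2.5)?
Domain of dependence: [-11.61, -7.01]. Signals travel at speed 0.92, so data within |x - -9.31| ≤ 0.92·2.5 = 2.3 can reach the point.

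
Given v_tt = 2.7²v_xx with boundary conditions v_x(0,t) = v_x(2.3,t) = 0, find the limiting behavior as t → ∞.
v oscillates about a mean that drifts linearly in t (generically unbounded; no decay). There is no damping, so the nonconstant modes persist as standing waves (energy conserved, no decay). But with Neumann conditions at both ends the constant mode has eigenvalue 0: the spatial mean M(t) of v satisfies M'' = 0, so M(t) = M(0) + M'(0)·t. Unless the initial velocity has zero mean (∫v_t(x,0)dx = 0), the solution grows linearly in t (unbounded, though not exponentially); if it does have zero mean, the solution stays bounded and simply oscillates.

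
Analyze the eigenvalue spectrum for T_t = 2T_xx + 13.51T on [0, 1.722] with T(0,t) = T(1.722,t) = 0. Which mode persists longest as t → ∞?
Eigenvalues: λₙ = 2n²π²/1.722² - 13.51.
First three modes:
  n=1: λ₁ = 2π²/1.722² - 13.51 ≈ -6.853
  n=2: λ₂ = 8π²/1.722² - 13.51 ≈ 13.117
  n=3: λ₃ = 18π²/1.722² - 13.51 ≈ 46.401
Since 2π²/1.722² ≈ 6.657 < 13.51, λ₁ < 0.
The n=1 mode grows fastest (−λₙ is largest for n=1) → dominates.
Asymptotic: T ~ c₁ sin(πx/1.722) e^{6.853t} (exponential growth at rate −λ₁ ≈ 6.853).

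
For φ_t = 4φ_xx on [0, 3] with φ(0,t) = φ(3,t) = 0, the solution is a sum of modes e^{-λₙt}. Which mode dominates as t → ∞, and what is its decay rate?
Eigenvalues: λₙ = 4n²π²/3².
First three modes:
  n=1: λ₁ = 4π²/3² ≈ 4.386
  n=2: λ₂ = 16π²/3² ≈ 17.546 (4× faster decay)
  n=3: λ₃ = 36π²/3² ≈ 39.478 (9× faster decay)
As t → ∞, higher modes decay exponentially faster. The n=1 mode dominates: φ ~ c₁ sin(πx/3) e^{-λ₁t}.
Decay rate: λ₁ = 4π²/3² ≈ 4.386.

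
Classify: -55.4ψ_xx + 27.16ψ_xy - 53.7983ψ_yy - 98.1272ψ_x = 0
Elliptic (discriminant = -11184.03768).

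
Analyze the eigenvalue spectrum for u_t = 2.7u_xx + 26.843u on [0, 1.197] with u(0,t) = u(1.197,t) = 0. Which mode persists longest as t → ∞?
Eigenvalues: λₙ = 2.7n²π²/1.197² - 26.843.
First three modes:
  n=1: λ₁ = 2.7π²/1.197² - 26.843 ≈ -8.245
  n=2: λ₂ = 10.8π²/1.197² - 26.843 ≈ 47.551
  n=3: λ₃ = 24.3π²/1.197² - 26.843 ≈ 140.542
Since 2.7π²/1.197² ≈ 18.598 < 26.843, λ₁ < 0.
The n=1 mode grows fastest (−λₙ is largest for n=1) → dominates.
Asymptotic: u ~ c₁ sin(πx/1.197) e^{8.245t} (exponential growth at rate −λ₁ ≈ 8.245).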